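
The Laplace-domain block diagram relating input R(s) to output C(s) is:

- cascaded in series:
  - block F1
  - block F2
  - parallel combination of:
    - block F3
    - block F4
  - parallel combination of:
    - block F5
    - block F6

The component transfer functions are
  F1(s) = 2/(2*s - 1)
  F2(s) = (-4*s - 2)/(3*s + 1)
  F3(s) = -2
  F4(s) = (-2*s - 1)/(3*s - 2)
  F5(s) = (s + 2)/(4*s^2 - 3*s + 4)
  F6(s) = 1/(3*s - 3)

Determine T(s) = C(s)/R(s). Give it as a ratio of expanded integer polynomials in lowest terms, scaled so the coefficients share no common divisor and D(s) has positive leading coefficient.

Answer: (448*s^4 + 56*s^3 - 212*s^2 - 16*s + 24)/(216*s^6 - 558*s^5 + 681*s^4 - 486*s^3 + 117*s^2 + 54*s - 24)

Working:
Step 1: sum the parallel branches F3, F4, giving (3 - 8*s)/(3*s - 2)
Step 2: reduce the parallel group F5, F6, giving (7*s^2 - 2)/(12*s^3 - 21*s^2 + 21*s - 12)
Step 3: combine F1, F2, (F3+F4), (F5+F6) in series - this is the overall T(s), already in the required normalized form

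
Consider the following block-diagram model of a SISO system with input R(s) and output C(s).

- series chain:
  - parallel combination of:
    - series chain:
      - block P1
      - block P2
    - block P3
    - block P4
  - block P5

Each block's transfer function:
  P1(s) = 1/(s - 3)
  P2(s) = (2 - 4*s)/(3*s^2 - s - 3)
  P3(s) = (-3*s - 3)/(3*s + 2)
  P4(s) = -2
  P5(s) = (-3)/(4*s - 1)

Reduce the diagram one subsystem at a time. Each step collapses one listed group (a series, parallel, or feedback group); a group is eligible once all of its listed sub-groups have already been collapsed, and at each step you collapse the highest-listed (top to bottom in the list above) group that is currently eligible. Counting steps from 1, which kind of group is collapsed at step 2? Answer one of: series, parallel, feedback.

Reducing step by step:

Step 1: combine P1, P2 in series
Step 2: sum the parallel branches (P1*P2), P3, P4
Step 3: series reduction of ((P1*P2)+P3+P4), P5
Step 2: parallel.

Answer: parallel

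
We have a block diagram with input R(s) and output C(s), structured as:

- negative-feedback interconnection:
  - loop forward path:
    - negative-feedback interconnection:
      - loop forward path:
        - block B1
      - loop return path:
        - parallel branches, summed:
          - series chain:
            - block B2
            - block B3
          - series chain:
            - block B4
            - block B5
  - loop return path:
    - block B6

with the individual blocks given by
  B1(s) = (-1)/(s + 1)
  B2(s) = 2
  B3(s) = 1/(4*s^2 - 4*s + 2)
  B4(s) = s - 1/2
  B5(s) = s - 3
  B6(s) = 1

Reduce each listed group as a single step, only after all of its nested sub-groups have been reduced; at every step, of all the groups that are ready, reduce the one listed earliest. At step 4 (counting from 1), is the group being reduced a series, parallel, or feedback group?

1. cascade B2, B3
2. combine B4, B5 in series
3. add (B2*B3), (B4*B5) (parallel)
4. collapse the loop (B1 forward, ((B2*B3)+(B4*B5)) return)
5. feedback reduction of [B1/(1+B1*((B2*B3)+(B4*B5)))], B6
Step 4 collapses a feedback group.

Answer: feedback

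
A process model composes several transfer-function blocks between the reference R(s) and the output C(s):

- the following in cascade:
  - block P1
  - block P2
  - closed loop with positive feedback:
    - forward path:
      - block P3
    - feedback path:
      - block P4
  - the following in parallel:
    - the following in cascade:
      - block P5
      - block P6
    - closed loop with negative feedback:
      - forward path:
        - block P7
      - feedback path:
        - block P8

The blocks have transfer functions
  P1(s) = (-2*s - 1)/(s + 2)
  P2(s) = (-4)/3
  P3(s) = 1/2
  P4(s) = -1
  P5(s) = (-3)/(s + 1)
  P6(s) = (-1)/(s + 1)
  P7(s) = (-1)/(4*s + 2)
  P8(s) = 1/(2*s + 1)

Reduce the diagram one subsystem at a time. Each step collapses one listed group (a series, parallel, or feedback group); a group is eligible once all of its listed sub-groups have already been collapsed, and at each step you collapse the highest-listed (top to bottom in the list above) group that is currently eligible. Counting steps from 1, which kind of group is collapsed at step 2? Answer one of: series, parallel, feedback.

1. close the feedback loop around P3, P4
2. cascade P5, P6
3. close the feedback loop around P7, P8
4. add (P5*P6), [P7/(1+P7*P8)] (parallel)
5. multiply P1, P2, [P3/(1-P3*P4)], ((P5*P6)+[P7/(1+P7*P8)]) (series)
So the answer for step 2 is series.

Answer: series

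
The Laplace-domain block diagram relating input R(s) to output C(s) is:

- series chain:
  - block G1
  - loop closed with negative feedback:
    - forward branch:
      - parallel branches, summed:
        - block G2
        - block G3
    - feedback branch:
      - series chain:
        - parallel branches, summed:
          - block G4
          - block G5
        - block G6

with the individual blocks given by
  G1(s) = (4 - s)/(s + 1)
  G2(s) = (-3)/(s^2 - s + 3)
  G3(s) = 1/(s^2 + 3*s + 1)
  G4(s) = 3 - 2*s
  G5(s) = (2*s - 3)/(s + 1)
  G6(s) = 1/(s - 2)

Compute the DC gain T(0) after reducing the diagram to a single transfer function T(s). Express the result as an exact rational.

First reduce the diagram to T(s).

1. sum the parallel branches G2, G3: (-2*s^2 - 10*s)/(s^4 + 2*s^3 + s^2 + 8*s + 3)
2. combine G4, G5 in parallel: (-2*s^2 + 3*s)/(s + 1)
3. series reduction of (G4+G5), G6: (-2*s^2 + 3*s)/(s^2 - s - 2)
4. close the feedback loop around (G2+G3), ((G4+G5)*G6): (-2*s^4 - 8*s^3 + 14*s^2 + 20*s)/(s^6 + s^5 + s^4 + 17*s^3 - 37*s^2 - 19*s - 6)
5. series reduction of G1, [(G2+G3)/(1+(G2+G3)*((G4+G5)*G6))]: (2*s^4 - 2*s^3 - 44*s^2 + 80*s)/(s^6 + s^5 + s^4 + 17*s^3 - 37*s^2 - 19*s - 6)
Evaluating the step-5 result (the overall T(s)) at s = 0 gives T(0) = 0/(-6) = 0.

Answer: 0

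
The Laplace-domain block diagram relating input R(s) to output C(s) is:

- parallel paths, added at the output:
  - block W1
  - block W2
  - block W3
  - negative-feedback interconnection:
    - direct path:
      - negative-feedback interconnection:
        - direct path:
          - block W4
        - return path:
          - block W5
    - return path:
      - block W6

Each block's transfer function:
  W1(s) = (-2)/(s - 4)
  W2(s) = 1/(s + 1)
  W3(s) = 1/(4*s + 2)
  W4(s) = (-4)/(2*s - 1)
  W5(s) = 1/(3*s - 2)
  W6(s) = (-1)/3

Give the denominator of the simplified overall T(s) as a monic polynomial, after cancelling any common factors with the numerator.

Answer: s^5 - 3*s^4 - 181*s^3/36 + 97*s^2/36 + 95*s/18 + 14/9

Working:
Step 1 - close the feedback loop around W4, W5 = (8 - 12*s)/(6*s^2 - 7*s - 2)
Step 2 - collapse the loop ([W4/(1+W4*W5)] forward, W6 return) = (24 - 36*s)/(18*s^2 - 9*s - 14)
Step 3 - sum the parallel branches W1, W2, W3, [[W4/(1+W4*W5)]/(1+[W4/(1+W4*W5)]*W6)] = (-198*s^4 - 39*s^3 + 567*s^2 + 310*s + 32)/(72*s^5 - 216*s^4 - 362*s^3 + 194*s^2 + 380*s + 112)
No further cancellation is possible in the step-3 result, so that is T(s). Its denominator becomes monic after dividing by the leading coefficient 72.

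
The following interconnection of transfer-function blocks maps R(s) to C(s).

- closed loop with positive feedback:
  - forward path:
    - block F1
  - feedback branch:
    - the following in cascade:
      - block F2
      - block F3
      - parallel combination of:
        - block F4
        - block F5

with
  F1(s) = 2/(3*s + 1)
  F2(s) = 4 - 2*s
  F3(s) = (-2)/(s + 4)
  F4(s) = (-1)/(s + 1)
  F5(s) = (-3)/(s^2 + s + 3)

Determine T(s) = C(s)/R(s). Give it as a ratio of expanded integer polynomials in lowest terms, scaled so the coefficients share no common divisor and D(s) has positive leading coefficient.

Answer: (2*s^4 + 12*s^3 + 24*s^2 + 38*s + 24)/(3*s^5 + 19*s^4 + 50*s^3 + 85*s^2 + 39*s - 84)

Working:
1. combine F4, F5 in parallel = (-s^2 - 4*s - 6)/(s^3 + 2*s^2 + 4*s + 3)
2. reduce the series chain F2, F3, (F4+F5) = (-4*s^3 - 8*s^2 + 8*s + 48)/(s^4 + 6*s^3 + 12*s^2 + 19*s + 12)
3. reduce the feedback loop with forward F1 and return (F2*F3*(F4+F5)); the result is T(s) itself (integer coefficients, no common factor, positive leading denominator coefficient)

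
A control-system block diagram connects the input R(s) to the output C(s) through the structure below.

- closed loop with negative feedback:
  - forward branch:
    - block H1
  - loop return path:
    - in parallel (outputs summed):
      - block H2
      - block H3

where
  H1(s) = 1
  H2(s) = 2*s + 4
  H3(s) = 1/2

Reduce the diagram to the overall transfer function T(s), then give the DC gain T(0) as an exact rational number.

Step 1. add H2, H3 (parallel) = 2*s + 9/2
Step 2. close the feedback loop around H1, (H2+H3) = 2/(4*s + 11)
The step-2 result is T(s). Setting s = 0: T(0) = 2/11.

Hence the answer: 2/11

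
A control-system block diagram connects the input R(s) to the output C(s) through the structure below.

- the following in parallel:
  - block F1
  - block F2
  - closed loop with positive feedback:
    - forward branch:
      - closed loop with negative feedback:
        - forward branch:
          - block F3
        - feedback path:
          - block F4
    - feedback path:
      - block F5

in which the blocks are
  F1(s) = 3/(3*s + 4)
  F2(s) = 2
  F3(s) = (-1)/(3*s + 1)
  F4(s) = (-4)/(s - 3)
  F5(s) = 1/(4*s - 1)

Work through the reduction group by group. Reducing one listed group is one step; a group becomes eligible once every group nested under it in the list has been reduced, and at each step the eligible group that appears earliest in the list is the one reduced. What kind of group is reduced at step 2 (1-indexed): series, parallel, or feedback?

The answer is feedback.

Reasoning:
Step 1. apply the feedback formula to F3, F4
Step 2. close the feedback loop around [F3/(1+F3*F4)], F5
Step 3. reduce the parallel group F1, F2, [[F3/(1+F3*F4)]/(1-[F3/(1+F3*F4)]*F5)]
Step 2: feedback.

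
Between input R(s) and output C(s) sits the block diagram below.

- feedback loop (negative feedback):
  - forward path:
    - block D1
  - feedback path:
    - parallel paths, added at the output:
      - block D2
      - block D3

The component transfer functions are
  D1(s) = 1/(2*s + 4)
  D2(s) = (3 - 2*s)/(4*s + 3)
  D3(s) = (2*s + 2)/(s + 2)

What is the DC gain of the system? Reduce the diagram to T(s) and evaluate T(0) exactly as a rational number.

The answer is 1/6.

Reasoning:
Step 1: add D2, D3 (parallel); result (6*s^2 + 13*s + 12)/(4*s^2 + 11*s + 6)
Step 2: apply the feedback formula to D1, (D2+D3); result (4*s^2 + 11*s + 6)/(8*s^3 + 44*s^2 + 69*s + 36)
That last expression is T(s); at s = 0 only the constant terms survive, so T(0) = 6/36 = 1/6.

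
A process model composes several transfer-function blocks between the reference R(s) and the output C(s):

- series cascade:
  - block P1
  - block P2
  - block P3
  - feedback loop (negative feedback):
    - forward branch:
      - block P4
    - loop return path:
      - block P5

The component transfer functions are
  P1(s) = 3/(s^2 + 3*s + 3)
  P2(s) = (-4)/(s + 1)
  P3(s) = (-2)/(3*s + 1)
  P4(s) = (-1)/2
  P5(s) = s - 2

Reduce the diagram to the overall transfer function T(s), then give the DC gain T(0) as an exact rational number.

The answer is -2.

Reasoning:
(1) reduce the feedback loop with forward P4 and return P5: 1/(s - 4)
(2) series reduction of P1, P2, P3, [P4/(1+P4*P5)]: 24/(3*s^5 + s^4 - 30*s^3 - 73*s^2 - 57*s - 12)
The step-2 result is T(s). Setting s = 0: T(0) = 24/(-12) = -2.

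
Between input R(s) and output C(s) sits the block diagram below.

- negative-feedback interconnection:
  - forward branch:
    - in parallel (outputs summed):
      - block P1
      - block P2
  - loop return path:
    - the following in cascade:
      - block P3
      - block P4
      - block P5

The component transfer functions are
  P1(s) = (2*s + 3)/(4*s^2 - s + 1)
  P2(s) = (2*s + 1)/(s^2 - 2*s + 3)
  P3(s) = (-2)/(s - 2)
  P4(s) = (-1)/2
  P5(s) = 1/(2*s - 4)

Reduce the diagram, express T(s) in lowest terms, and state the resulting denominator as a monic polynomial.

The answer is s^6 - 25*s^5/4 + 67*s^4/4 - 24*s^3 + 167*s^2/8 - 63*s/8 + 17/4.

Reasoning:
1. add P1, P2 (parallel) -> (10*s^3 + s^2 + s + 10)/(4*s^4 - 9*s^3 + 15*s^2 - 5*s + 3)
2. cascade P3, P4, P5 -> 1/(2*s^2 - 8*s + 8)
3. close the feedback loop around (P1+P2), (P3*P4*P5) -> (20*s^5 - 78*s^4 + 74*s^3 + 20*s^2 - 72*s + 80)/(8*s^6 - 50*s^5 + 134*s^4 - 192*s^3 + 167*s^2 - 63*s + 34)
The result of step 3 is T(s) in lowest terms. Its denominator has leading coefficient 8; dividing the denominator through by 8 makes it monic.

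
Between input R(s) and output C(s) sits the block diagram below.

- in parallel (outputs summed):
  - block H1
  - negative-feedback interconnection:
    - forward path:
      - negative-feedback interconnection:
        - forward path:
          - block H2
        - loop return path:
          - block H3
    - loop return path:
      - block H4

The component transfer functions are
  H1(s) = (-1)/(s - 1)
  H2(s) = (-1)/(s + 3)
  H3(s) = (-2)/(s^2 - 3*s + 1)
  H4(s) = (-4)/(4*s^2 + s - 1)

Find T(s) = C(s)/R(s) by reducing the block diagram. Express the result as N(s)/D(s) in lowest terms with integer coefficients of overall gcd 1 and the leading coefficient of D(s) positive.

Step 1 - reduce the feedback loop with forward H2 and return H3 gives (-s^2 + 3*s - 1)/(s^3 - 8*s + 5)
Step 2 - feedback reduction of [H2/(1+H2*H3)], H4 gives (-4*s^4 + 11*s^3 - 4*s + 1)/(4*s^5 + s^4 - 33*s^3 + 16*s^2 + s - 1)
Step 3 - reduce the parallel group H1, [[H2/(1+H2*H3)]/(1+[H2/(1+H2*H3)]*H4)], giving the overall T(s)

Answer: (-8*s^5 + 14*s^4 + 22*s^3 - 20*s^2 + 4*s)/(4*s^6 - 3*s^5 - 34*s^4 + 49*s^3 - 15*s^2 - 2*s + 1)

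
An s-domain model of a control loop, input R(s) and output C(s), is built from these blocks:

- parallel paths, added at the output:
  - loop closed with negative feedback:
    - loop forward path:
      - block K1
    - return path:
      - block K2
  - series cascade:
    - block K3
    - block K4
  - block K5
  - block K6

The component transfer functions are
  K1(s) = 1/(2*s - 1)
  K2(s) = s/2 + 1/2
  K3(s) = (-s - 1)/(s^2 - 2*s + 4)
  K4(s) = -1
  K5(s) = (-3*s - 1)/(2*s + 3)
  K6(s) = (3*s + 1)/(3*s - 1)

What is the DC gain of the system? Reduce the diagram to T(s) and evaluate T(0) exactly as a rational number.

Step 1. close the feedback loop around K1, K2: 2/(5*s - 1)
Step 2. cascade K3, K4: (s + 1)/(s^2 - 2*s + 4)
Step 3. sum the parallel branches [K1/(1+K1*K2)], (K3*K4), K5, K6: (-15*s^5 + 130*s^4 - 118*s^3 + 231*s^2 + 93*s - 37)/(30*s^5 - 31*s^4 + 40*s^3 + 163*s^2 - 94*s + 12)
The step-3 result is T(s). Setting s = 0: T(0) = -37/12.

Hence the answer: -37/12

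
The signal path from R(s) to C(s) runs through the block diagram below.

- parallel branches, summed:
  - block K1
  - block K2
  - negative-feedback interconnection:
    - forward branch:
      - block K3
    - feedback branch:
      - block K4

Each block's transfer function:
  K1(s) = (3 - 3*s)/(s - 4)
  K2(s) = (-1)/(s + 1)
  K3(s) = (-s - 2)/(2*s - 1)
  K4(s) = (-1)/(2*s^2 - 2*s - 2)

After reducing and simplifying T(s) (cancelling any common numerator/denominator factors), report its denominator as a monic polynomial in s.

Step 1 - apply the feedback formula to K3, K4, giving (-2*s^3 - 2*s^2 + 6*s + 4)/(4*s^3 - 6*s^2 - s + 4)
Step 2 - parallel reduction of K1, K2, [K3/(1+K3*K4)], giving (-14*s^5 + 18*s^4 + 57*s^3 - 59*s^2 - 47*s + 12)/(4*s^5 - 18*s^4 + s^3 + 31*s^2 - 8*s - 16)
The result of step 2 is T(s) in lowest terms. Its denominator has leading coefficient 4; dividing the denominator through by 4 makes it monic.

Therefore the answer is s^5 - 9*s^4/2 + s^3/4 + 31*s^2/4 - 2*s - 4.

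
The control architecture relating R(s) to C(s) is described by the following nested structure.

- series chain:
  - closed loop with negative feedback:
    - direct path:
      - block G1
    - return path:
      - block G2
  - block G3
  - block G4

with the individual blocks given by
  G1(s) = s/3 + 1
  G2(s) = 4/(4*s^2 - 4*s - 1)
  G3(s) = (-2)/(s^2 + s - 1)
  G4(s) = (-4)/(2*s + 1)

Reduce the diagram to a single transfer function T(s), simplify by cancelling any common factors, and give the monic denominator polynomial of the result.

Answer: s^5 + 5*s^4/6 - 3*s^3/4 + 23*s^2/24 - s/24 - 3/8

Working:
(1) collapse the loop (G1 forward, G2 return), giving (4*s^3 + 8*s^2 - 13*s - 3)/(12*s^2 - 8*s + 9)
(2) combine [G1/(1+G1*G2)], G3, G4 in series, giving (32*s^3 + 64*s^2 - 104*s - 24)/(24*s^5 + 20*s^4 - 18*s^3 + 23*s^2 - s - 9)
T(s) is the step-2 result (common factors already cancelled). Leading coefficient of the denominator: 24. Divide through by 24 for the monic polynomial.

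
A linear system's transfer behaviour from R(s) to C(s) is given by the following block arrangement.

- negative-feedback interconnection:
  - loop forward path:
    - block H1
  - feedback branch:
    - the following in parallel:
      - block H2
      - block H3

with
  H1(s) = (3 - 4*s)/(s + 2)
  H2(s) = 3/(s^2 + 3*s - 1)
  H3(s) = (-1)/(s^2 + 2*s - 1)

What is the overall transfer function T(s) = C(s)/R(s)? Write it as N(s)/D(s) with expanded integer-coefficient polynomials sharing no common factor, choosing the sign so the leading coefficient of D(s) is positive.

1. reduce the parallel group H2, H3, giving (2*s^2 + 3*s - 2)/(s^4 + 5*s^3 + 4*s^2 - 5*s + 1)
2. reduce the feedback loop with forward H1 and return (H2+H3); the result is T(s) itself (integer coefficients, no common factor, positive leading denominator coefficient)

Therefore the answer is (-4*s^5 - 17*s^4 - s^3 + 32*s^2 - 19*s + 3)/(s^5 + 7*s^4 + 6*s^3 - 3*s^2 + 8*s - 4).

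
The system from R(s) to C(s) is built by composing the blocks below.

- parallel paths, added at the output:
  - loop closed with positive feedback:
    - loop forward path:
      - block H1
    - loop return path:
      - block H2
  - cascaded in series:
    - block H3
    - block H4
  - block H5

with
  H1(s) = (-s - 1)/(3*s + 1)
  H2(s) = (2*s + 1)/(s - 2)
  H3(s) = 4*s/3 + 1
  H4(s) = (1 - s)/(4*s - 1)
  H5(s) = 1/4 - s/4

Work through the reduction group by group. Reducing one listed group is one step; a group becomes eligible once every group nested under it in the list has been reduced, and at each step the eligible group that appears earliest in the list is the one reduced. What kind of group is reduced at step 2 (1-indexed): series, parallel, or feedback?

(1) collapse the loop (H1 forward, H2 return)
(2) multiply H3, H4 (series)
(3) sum the parallel branches [H1/(1-H1*H2)], (H3*H4), H5
The group at step 2 is a series group.

Hence the answer: series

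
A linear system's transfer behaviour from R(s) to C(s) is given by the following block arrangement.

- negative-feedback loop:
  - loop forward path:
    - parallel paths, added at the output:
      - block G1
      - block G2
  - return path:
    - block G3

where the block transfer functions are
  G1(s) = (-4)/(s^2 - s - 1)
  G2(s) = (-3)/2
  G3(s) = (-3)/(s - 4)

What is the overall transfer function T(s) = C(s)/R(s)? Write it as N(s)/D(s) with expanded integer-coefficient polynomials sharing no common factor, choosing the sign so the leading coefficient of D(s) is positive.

Step 1. add G1, G2 (parallel): (-3*s^2 + 3*s - 5)/(2*s^2 - 2*s - 2)
Step 2. reduce the feedback loop with forward (G1+G2) and return G3 - this is the overall T(s), already in the required normalized form

Hence the answer: (-3*s^3 + 15*s^2 - 17*s + 20)/(2*s^3 - s^2 - 3*s + 23)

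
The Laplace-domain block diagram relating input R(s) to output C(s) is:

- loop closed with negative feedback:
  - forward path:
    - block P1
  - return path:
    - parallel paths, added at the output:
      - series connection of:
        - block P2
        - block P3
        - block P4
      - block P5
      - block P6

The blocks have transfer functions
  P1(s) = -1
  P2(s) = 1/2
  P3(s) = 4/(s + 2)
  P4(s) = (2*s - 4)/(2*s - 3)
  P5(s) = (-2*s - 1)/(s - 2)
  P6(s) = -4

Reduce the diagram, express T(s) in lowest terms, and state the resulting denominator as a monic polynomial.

[1] combine P2, P3, P4 in series: (4*s - 8)/(2*s^2 + s - 6)
[2] parallel reduction of (P2*P3*P4), P5, P6: (-12*s^3 + 12*s^2 + 27*s - 26)/(2*s^3 - 3*s^2 - 8*s + 12)
[3] feedback reduction of P1, ((P2*P3*P4)+P5+P6): (-2*s^3 + 3*s^2 + 8*s - 12)/(14*s^3 - 15*s^2 - 35*s + 38)
Step 3 gives the fully reduced T(s), with no common factor left to cancel. The denominator's leading coefficient is 14, so divide each of its coefficients by 14 to get the monic form.

Final answer: s^3 - 15*s^2/14 - 5*s/2 + 19/7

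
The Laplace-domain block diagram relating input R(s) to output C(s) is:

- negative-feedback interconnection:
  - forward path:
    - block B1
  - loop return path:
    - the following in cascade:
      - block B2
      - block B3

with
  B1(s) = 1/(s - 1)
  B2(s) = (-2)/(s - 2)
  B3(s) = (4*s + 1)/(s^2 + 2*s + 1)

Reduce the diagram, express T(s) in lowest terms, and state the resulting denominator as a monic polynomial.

The answer is s^4 - s^3 - 3*s^2 - 7*s.

Reasoning:
[1] series reduction of B2, B3; result (-8*s - 2)/(s^3 - 3*s - 2)
[2] collapse the loop (B1 forward, (B2*B3) return); result (s^3 - 3*s - 2)/(s^4 - s^3 - 3*s^2 - 7*s)
No further cancellation is possible in the step-2 result, so that is T(s). Its denominator is already monic.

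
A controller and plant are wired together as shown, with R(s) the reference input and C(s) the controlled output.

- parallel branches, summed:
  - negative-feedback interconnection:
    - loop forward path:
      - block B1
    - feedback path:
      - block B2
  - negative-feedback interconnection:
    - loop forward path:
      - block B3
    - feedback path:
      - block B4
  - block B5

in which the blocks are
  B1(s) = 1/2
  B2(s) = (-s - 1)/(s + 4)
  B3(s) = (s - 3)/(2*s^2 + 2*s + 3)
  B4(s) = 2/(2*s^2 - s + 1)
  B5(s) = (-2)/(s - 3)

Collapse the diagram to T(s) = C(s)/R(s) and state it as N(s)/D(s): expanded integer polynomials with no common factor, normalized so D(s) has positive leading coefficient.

Answer: (4*s^6 - 99*s^4 - 123*s^3 - 119*s + 141)/(4*s^6 + 18*s^5 - 70*s^4 - 17*s^3 - 125*s^2 - 33*s + 63)

Working:
Step 1 - reduce the feedback loop with forward B1 and return B2; result (s + 4)/(s + 7)
Step 2 - close the feedback loop around B3, B4; result (2*s^3 - 7*s^2 + 4*s - 3)/(4*s^4 + 2*s^3 + 6*s^2 + s - 3)
Step 3 - reduce the parallel group [B1/(1+B1*B2)], [B3/(1+B3*B4)], B5 - this is the overall T(s), already in the required normalized form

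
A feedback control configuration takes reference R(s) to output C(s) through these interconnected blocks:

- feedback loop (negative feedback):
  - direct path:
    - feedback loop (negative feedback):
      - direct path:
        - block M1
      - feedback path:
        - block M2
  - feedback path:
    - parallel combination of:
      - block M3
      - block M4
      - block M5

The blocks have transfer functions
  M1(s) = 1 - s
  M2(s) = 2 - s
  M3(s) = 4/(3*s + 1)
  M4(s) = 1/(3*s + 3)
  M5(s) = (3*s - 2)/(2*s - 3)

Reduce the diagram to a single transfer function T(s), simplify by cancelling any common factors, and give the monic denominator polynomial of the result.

Step 1. collapse the loop (M1 forward, M2 return) = (1 - s)/(s^2 - 3*s + 3)
Step 2. add M3, M4, M5 (parallel) = (27*s^3 + 48*s^2 - 34*s - 45)/(18*s^3 - 3*s^2 - 30*s - 9)
Step 3. feedback reduction of [M1/(1+M1*M2)], (M3+M4+M5) = (-18*s^4 + 21*s^3 + 27*s^2 - 21*s - 9)/(18*s^5 - 84*s^4 + 12*s^3 + 154*s^2 - 52*s - 72)
T(s) is the step-3 result (common factors already cancelled). Leading coefficient of the denominator: 18. Divide through by 18 for the monic polynomial.

Hence the answer: s^5 - 14*s^4/3 + 2*s^3/3 + 77*s^2/9 - 26*s/9 - 4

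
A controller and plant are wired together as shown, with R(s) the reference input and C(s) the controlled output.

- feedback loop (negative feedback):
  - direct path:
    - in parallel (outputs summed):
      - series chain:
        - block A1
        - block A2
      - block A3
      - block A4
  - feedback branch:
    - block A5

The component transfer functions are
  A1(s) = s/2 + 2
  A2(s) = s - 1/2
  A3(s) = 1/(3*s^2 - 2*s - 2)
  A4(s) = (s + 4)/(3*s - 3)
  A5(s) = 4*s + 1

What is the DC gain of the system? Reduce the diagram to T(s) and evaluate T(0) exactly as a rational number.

(1) multiply A1, A2 (series) = s^2/2 + 7*s/4 - 1
(2) parallel reduction of (A1*A2), A3, A4 = (18*s^5 + 33*s^4 - 129*s^3 + 112*s^2 + 14*s - 68)/(36*s^3 - 60*s^2 + 24)
(3) close the feedback loop around ((A1*A2)+A3+A4), A5 = (18*s^5 + 33*s^4 - 129*s^3 + 112*s^2 + 14*s - 68)/(72*s^6 + 150*s^5 - 483*s^4 + 355*s^3 + 108*s^2 - 258*s - 44)
Step 3 gives the overall T(s). Then T(0) = -68/(-44) = 17/11.

Therefore the answer is 17/11.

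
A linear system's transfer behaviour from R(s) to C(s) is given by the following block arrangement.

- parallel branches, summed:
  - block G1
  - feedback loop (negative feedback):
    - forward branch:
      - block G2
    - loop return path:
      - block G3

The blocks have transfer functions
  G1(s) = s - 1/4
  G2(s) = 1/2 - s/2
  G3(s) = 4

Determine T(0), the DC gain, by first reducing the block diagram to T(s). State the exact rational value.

Step 1 - close the feedback loop around G2, G3: (s - 1)/(4*s - 6)
Step 2 - sum the parallel branches G1, [G2/(1+G2*G3)]: (8*s^2 - 12*s + 1)/(8*s - 12)
Evaluating the step-2 result (the overall T(s)) at s = 0 gives T(0) = 1/(-12) = -1/12.

Final answer: -1/12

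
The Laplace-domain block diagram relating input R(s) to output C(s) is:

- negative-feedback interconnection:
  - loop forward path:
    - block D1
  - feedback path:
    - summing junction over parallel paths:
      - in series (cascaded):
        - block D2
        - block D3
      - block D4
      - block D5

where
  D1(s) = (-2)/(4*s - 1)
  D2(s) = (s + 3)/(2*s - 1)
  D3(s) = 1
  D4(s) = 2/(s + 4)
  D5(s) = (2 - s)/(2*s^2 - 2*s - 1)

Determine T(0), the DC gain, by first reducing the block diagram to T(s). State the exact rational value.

Reducing step by step:

Step 1 - series reduction of D2, D3 -> (s + 3)/(2*s - 1)
Step 2 - sum the parallel branches (D2*D3), D4, D5 -> (2*s^4 + 18*s^3 - 6*s^2 - 13*s - 18)/(4*s^4 + 10*s^3 - 24*s^2 + s + 4)
Step 3 - reduce the feedback loop with forward D1 and return ((D2*D3)+D4+D5) -> (-8*s^4 - 20*s^3 + 48*s^2 - 2*s - 8)/(16*s^5 + 32*s^4 - 142*s^3 + 40*s^2 + 41*s + 32)
Step 3 gives the overall T(s). Then T(0) = -8/32 = -1/4.

Answer: -1/4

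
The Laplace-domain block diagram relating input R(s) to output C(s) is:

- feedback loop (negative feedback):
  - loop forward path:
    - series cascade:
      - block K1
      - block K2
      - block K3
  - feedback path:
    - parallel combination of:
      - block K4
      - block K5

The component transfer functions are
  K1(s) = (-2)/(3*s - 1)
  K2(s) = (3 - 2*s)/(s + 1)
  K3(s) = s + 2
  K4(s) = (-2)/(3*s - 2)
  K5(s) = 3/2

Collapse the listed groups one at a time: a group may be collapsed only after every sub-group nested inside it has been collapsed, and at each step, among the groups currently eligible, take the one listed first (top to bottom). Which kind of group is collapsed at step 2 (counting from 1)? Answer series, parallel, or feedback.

Step 1 - multiply K1, K2, K3 (series)
Step 2 - combine K4, K5 in parallel
Step 3 - reduce the feedback loop with forward (K1*K2*K3) and return (K4+K5)
The group at step 2 is a parallel group.

Therefore the answer is parallel.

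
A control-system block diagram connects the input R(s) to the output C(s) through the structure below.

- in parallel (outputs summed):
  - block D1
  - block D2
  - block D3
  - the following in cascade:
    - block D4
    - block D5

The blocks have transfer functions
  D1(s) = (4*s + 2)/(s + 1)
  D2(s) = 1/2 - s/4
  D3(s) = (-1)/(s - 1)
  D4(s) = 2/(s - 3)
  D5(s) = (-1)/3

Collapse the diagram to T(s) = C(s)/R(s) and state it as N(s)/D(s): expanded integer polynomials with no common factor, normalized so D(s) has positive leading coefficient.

Step 1 - reduce the series chain D4, D5, giving (-2)/(3*s - 9)
Step 2 - combine D1, D2, D3, (D4*D5) in parallel, which is the overall transfer function T(s) = C(s)/R(s) in lowest terms

Hence the answer: (-3*s^4 + 63*s^3 - 203*s^2 + 57*s + 134)/(12*s^3 - 36*s^2 - 12*s + 36)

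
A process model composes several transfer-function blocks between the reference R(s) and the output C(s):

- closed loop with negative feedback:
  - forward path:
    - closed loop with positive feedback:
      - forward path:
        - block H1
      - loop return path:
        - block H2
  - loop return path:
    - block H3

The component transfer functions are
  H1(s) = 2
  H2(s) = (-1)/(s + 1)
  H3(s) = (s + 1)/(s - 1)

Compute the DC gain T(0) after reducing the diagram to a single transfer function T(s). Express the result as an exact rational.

First reduce the diagram to T(s).

Step 1: feedback reduction of H1, H2: (2*s + 2)/(s + 3)
Step 2: close the feedback loop around [H1/(1-H1*H2)], H3: (2*s^2 - 2)/(3*s^2 + 6*s - 1)
The step-2 result is T(s). Setting s = 0: T(0) = -2/(-1) = 2.

Answer: 2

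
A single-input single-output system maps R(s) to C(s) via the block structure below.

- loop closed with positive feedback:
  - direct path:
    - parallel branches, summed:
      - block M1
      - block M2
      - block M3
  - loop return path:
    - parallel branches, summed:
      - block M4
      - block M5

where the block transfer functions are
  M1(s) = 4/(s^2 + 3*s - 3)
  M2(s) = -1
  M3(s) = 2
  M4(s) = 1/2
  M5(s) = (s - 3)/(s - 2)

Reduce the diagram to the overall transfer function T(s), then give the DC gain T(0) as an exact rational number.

Reducing step by step:

Step 1: combine M1, M2, M3 in parallel gives (s^2 + 3*s + 1)/(s^2 + 3*s - 3)
Step 2: reduce the parallel group M4, M5 gives (3*s - 8)/(2*s - 4)
Step 3: reduce the feedback loop with forward (M1+M2+M3) and return (M4+M5) gives (-2*s^3 - 2*s^2 + 10*s + 4)/(s^3 - s^2 - 3*s - 20)
The step-3 result is T(s). Setting s = 0: T(0) = 4/(-20) = -1/5.

Answer: -1/5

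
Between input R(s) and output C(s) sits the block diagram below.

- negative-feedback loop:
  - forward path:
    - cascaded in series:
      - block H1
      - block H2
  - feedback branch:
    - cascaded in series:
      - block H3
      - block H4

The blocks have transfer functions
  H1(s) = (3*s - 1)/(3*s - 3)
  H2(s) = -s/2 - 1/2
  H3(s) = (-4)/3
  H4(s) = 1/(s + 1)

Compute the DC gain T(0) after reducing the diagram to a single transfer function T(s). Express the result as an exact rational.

Reducing step by step:

[1] cascade H1, H2; result (-3*s^2 - 2*s + 1)/(6*s - 6)
[2] series reduction of H3, H4; result (-4)/(3*s + 3)
[3] reduce the feedback loop with forward (H1*H2) and return (H3*H4); result (-9*s^2 - 6*s + 3)/(30*s - 22)
That last expression is T(s); at s = 0 only the constant terms survive, so T(0) = 3/(-22) = -3/22.

Answer: -3/22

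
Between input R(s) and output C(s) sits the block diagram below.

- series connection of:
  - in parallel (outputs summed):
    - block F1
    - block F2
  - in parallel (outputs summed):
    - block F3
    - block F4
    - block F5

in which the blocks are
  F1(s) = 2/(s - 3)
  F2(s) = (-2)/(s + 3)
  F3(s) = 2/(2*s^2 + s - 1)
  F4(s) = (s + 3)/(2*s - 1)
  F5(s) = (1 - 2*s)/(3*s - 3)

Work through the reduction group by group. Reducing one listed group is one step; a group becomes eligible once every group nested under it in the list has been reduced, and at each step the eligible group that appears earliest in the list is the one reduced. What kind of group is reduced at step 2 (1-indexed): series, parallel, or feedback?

Reducing step by step:

Step 1 - reduce the parallel group F1, F2
Step 2 - sum the parallel branches F3, F4, F5
Step 3 - multiply (F1+F2), (F3+F4+F5) (series)
The group at step 2 is a parallel group.

Answer: parallel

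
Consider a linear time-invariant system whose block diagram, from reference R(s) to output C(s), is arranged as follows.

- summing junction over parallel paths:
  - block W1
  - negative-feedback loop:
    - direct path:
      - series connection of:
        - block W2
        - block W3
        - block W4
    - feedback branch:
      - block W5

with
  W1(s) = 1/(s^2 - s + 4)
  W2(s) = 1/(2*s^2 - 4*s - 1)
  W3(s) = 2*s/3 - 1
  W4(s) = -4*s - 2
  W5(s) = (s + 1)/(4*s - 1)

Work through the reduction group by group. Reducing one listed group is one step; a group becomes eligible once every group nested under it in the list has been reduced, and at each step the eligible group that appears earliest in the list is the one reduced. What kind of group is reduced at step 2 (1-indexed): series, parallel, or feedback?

Answer: feedback

Working:
Step 1 - series reduction of W2, W3, W4
Step 2 - feedback reduction of (W2*W3*W4), W5
Step 3 - combine W1, [(W2*W3*W4)/(1+(W2*W3*W4)*W5)] in parallel
The group at step 2 is a feedback group.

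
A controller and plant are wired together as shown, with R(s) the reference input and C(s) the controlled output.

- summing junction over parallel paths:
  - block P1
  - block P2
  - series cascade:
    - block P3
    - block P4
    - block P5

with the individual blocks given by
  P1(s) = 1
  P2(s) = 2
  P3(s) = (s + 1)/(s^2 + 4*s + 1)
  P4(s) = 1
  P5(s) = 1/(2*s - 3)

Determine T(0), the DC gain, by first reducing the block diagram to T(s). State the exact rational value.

Step 1. cascade P3, P4, P5 = (s + 1)/(2*s^3 + 5*s^2 - 10*s - 3)
Step 2. sum the parallel branches P1, P2, (P3*P4*P5) = (6*s^3 + 15*s^2 - 29*s - 8)/(2*s^3 + 5*s^2 - 10*s - 3)
The step-2 result is T(s). Setting s = 0: T(0) = -8/(-3) = 8/3.

Answer: 8/3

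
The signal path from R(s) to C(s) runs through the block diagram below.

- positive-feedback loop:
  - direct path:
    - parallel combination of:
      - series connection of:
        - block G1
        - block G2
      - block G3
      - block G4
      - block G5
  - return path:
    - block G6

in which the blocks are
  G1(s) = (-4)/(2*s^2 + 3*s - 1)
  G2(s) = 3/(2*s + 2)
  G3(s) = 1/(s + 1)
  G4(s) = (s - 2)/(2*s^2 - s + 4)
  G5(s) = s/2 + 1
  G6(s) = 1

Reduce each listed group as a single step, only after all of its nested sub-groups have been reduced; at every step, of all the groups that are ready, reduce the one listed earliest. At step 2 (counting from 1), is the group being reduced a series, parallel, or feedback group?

Answer: parallel

Working:
Step 1. cascade G1, G2
Step 2. parallel reduction of (G1*G2), G3, G4, G5
Step 3. reduce the feedback loop with forward ((G1*G2)+G3+G4+G5) and return G6
So the answer for step 2 is parallel.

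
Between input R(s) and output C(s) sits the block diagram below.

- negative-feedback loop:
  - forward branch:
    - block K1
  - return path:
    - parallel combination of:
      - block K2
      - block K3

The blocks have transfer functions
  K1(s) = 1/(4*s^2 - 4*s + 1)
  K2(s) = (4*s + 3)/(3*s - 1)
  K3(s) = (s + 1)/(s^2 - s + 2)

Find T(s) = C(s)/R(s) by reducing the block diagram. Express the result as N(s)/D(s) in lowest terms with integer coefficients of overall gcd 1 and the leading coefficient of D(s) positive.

Step 1: parallel reduction of K2, K3; result (4*s^3 + 2*s^2 + 7*s + 5)/(3*s^3 - 4*s^2 + 7*s - 2)
Step 2: reduce the feedback loop with forward K1 and return (K2+K3) - this is the overall T(s), already in the required normalized form

Final answer: (3*s^3 - 4*s^2 + 7*s - 2)/(12*s^5 - 28*s^4 + 51*s^3 - 38*s^2 + 22*s + 3)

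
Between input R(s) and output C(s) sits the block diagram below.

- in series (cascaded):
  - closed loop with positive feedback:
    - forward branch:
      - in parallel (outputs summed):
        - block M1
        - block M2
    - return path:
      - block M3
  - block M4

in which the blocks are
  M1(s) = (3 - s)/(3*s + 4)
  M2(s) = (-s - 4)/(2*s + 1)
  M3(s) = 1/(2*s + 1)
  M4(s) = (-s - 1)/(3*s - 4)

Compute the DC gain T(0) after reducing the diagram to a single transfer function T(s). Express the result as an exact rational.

Step 1 - reduce the parallel group M1, M2 = (-5*s^2 - 11*s - 13)/(6*s^2 + 11*s + 4)
Step 2 - reduce the feedback loop with forward (M1+M2) and return M3 = (-10*s^3 - 27*s^2 - 37*s - 13)/(12*s^3 + 33*s^2 + 30*s + 17)
Step 3 - combine [(M1+M2)/(1-(M1+M2)*M3)], M4 in series = (10*s^4 + 37*s^3 + 64*s^2 + 50*s + 13)/(36*s^4 + 51*s^3 - 42*s^2 - 69*s - 68)
DC gain: substitute s = 0 into T(s) from step 3: T(0) = 13/(-68) = -13/68.

Hence the answer: -13/68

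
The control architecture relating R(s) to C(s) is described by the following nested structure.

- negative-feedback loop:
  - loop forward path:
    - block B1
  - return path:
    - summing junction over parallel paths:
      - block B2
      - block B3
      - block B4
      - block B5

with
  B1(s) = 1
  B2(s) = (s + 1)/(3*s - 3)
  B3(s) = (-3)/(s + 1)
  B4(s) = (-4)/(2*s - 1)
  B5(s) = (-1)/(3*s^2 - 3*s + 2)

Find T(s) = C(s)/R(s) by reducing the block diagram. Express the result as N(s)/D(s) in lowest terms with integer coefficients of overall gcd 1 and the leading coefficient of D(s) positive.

(1) parallel reduction of B2, B3, B4, B5; result (6*s^5 - 87*s^4 + 160*s^3 - 126*s^2 + 54*s + 1)/(18*s^5 - 27*s^4 + 3*s^3 + 21*s^2 - 21*s + 6)
(2) collapse the loop (B1 forward, (B2+B3+B4+B5) return); the result is T(s) itself (integer coefficients, no common factor, positive leading denominator coefficient)

Final answer: (18*s^5 - 27*s^4 + 3*s^3 + 21*s^2 - 21*s + 6)/(24*s^5 - 114*s^4 + 163*s^3 - 105*s^2 + 33*s + 7)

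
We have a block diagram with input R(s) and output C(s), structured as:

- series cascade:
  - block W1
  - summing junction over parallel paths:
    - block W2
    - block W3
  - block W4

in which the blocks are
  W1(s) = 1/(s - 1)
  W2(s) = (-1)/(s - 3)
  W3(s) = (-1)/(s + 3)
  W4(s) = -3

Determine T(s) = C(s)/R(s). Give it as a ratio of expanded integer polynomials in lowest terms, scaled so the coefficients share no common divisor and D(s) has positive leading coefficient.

Step 1: sum the parallel branches W2, W3 -> (-2*s)/(s^2 - 9)
Step 2: cascade W1, (W2+W3), W4, which is the overall transfer function T(s) = C(s)/R(s) in lowest terms

Answer: (6*s)/(s^3 - s^2 - 9*s + 9)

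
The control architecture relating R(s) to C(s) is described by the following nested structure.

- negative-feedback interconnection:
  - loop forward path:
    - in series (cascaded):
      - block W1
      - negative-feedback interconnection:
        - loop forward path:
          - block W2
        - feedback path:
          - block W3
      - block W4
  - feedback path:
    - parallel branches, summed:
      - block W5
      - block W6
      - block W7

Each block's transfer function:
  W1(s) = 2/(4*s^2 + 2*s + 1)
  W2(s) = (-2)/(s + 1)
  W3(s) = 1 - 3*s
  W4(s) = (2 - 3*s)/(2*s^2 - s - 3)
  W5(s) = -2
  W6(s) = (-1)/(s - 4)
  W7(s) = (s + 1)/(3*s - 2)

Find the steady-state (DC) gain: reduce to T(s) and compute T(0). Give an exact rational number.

[1] close the feedback loop around W2, W3 -> (-2)/(7*s - 1)
[2] series reduction of W1, [W2/(1+W2*W3)], W4 -> (12*s - 8)/(56*s^5 - 8*s^4 - 84*s^3 - 37*s^2 - 14*s + 3)
[3] sum the parallel branches W5, W6, W7 -> (-5*s^2 + 22*s - 18)/(3*s^2 - 14*s + 8)
[4] reduce the feedback loop with forward (W1*[W2/(1+W2*W3)]*W4) and return (W5+W6+W7) -> (12*s^2 - 56*s + 32)/(56*s^6 - 232*s^5 - 52*s^4 + 299*s^3 + 114*s^2 + 147*s - 84)
DC gain: substitute s = 0 into T(s) from step 4: T(0) = 32/(-84) = -8/21.

Hence the answer: -8/21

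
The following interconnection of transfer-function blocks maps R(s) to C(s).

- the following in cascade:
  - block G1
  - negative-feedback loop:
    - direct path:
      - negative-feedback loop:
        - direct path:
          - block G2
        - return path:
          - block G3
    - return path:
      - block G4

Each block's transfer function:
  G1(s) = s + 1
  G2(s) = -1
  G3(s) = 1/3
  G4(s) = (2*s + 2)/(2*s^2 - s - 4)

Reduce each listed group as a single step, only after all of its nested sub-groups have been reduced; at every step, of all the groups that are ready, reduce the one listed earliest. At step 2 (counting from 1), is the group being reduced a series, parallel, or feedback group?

Step 1. reduce the feedback loop with forward G2 and return G3
Step 2. collapse the loop ([G2/(1+G2*G3)] forward, G4 return)
Step 3. series reduction of G1, [[G2/(1+G2*G3)]/(1+[G2/(1+G2*G3)]*G4)]
So the answer for step 2 is feedback.

Hence the answer: feedback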